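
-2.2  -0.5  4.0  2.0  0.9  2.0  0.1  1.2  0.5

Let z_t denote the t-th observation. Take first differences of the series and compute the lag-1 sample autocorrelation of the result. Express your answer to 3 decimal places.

-0.177

First differences Δz: 1.7, 4.5, -2.0, -1.1, 1.1, -1.9, 1.1, -0.7
Mean of differences = 0.3375
Numerator Σ(Δz_t−Δz̄)(Δz_{t+1}−Δz̄) = -5.9977
Denominator Σ(Δz_t−Δz̄)² = 33.9588
r_1(Δz) = -5.9977 / 33.9588 = -0.177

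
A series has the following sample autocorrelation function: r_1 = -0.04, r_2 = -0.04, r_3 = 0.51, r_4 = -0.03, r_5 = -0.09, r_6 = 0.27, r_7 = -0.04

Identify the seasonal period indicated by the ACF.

The largest autocorrelation is r_3 = 0.51, with a weaker echo at lag 6 (0.27); the remaining lags stay at or below -0.03.
The dominant spike at lag 3 indicates a seasonal period of 3.

3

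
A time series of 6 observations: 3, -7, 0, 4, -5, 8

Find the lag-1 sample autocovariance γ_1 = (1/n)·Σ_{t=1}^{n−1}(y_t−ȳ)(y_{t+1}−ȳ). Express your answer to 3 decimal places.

-12.875

Mean ȳ = (3 − 7 + 0 + 4 − 5 + 8)/6 = 0.5000
Σ_{t=1}^{5}(y_t−ȳ)(y_{t+1}−ȳ) = -77.2500
γ_1 = -77.2500 / 6 = -12.875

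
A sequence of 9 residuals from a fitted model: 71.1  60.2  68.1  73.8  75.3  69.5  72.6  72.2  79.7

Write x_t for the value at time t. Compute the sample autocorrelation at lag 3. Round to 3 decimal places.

Mean x̄ = (71.1 + 60.2 + 68.1 + 73.8 + 75.3 + 69.5 + 72.6 + 72.2 + 79.7)/9 = 71.3889
Numerator Σ_{t=1}^{6}(x_t−x̄)(x_{t+3}−x̄) = -47.8515
Denominator Σ(x_t−x̄)² = 231.9689
r_3 = -47.8515 / 231.9689 = -0.206

-0.206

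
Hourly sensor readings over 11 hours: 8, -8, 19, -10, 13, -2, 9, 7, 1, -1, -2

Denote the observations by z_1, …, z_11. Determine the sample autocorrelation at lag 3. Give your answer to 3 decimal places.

Mean z̄ = (8 − 8 + 19 − 10 + 13 − 2 + 9 + 7 + 1 − 1 − 2)/11 = 3.0909
Numerator Σ_{t=1}^{8}(z_t−z̄)(z_{t+3}−z̄) = -327.2066
Denominator Σ(z_t−z̄)² = 792.9091
r_3 = -327.2066 / 792.9091 = -0.413

-0.413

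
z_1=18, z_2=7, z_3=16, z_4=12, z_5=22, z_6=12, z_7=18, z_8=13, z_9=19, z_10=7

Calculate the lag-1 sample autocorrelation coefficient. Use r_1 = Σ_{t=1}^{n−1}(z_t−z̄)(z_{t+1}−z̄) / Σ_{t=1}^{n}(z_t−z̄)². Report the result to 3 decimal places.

Mean z̄ = (18 + 7 + 16 + 12 + 22 + 12 + 18 + 13 + 19 + 7)/10 = 14.4000
Numerator Σ_{t=1}^{9}(z_t−z̄)(z_{t+1}−z̄) = -132.9600
Denominator Σ(z_t−z̄)² = 230.4000
r_1 = -132.9600 / 230.4000 = -0.577

-0.577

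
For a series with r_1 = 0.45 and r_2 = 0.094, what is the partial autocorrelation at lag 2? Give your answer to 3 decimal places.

-0.136

φ_{22} = (r_2 − r_1²) / (1 − r_1²)
r_1² = (0.45)² = 0.2025
Numerator = 0.094 − 0.2025 = -0.1085; denominator = 1 − 0.2025 = 0.7975
φ_{22} = -0.1085 / 0.7975 = -0.136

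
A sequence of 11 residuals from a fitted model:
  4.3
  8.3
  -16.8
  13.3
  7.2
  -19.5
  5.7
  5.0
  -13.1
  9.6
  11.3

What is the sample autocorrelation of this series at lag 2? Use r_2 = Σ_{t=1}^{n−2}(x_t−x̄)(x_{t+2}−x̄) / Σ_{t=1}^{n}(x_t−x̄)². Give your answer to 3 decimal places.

Mean x̄ = (4.3 + 8.3 − 16.8 + 13.3 + 7.2 − 19.5 + 5.7 + 5.0 − 13.1 + 9.6 + 11.3)/11 = 1.3909
Numerator Σ_{t=1}^{9}(x_t−x̄)(x_{t+2}−x̄) = -551.8747
Denominator Σ(x_t−x̄)² = 1406.2691
r_2 = -551.8747 / 1406.2691 = -0.392

-0.392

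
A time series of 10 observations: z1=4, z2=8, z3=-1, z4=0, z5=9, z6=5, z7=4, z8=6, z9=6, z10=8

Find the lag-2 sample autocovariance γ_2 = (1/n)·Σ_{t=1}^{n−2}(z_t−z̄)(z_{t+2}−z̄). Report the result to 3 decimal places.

-3.572

Mean z̄ = (4 + 8 − 1 + 0 + 9 + 5 + 4 + 6 + 6 + 8)/10 = 4.9000
Σ_{t=1}^{8}(z_t−z̄)(z_{t+2}−z̄) = -35.7200
γ_2 = -35.7200 / 10 = -3.572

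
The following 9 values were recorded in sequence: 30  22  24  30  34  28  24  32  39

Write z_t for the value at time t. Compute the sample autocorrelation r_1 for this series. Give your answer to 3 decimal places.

0.191

Mean z̄ = (30 + 22 + 24 + 30 + 34 + 28 + 24 + 32 + 39)/9 = 29.2222
Numerator Σ_{t=1}^{8}(z_t−z̄)(z_{t+1}−z̄) = 44.9506
Denominator Σ(z_t−z̄)² = 235.5556
r_1 = 44.9506 / 235.5556 = 0.191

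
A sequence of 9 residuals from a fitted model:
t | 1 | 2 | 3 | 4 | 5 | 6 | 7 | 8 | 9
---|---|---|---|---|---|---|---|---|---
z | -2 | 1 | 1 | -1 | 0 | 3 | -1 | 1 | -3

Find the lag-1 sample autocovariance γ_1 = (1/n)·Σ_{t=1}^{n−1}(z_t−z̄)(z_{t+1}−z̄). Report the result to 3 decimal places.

Mean z̄ = (-2 + 1 + 1 − 1 + 0 + 3 − 1 + 1 − 3)/9 = -0.1111
Σ_{t=1}^{8}(z_t−z̄)(z_{t+1}−z̄) = -8.5679
γ_1 = -8.5679 / 9 = -0.952

-0.952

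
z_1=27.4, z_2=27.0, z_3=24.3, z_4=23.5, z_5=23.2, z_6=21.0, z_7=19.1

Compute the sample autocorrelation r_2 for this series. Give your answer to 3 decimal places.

Mean z̄ = (27.4 + 27.0 + 24.3 + 23.5 + 23.2 + 21.0 + 19.1)/7 = 23.6429
Σ(z_t−z̄)(z_{t+2}−z̄) = (2.4690) + (-0.4796) + (-0.2910) + (0.3776) + (2.0118) = 4.0878
Denominator Σ(z_t−z̄)² = 53.6571
r_2 = 4.0878 / 53.6571 = 0.076

0.076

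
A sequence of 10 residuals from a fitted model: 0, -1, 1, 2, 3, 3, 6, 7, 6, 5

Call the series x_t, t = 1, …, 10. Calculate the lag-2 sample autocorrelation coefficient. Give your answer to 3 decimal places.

Mean x̄ = (0 − 1 + 1 + 2 + 3 + 3 + 6 + 7 + 6 + 5)/10 = 3.2000
Numerator Σ_{t=1}^{8}(x_t−x̄)(x_{t+2}−x̄) = 26.1200
Denominator Σ(x_t−x̄)² = 67.6000
r_2 = 26.1200 / 67.6000 = 0.386

0.386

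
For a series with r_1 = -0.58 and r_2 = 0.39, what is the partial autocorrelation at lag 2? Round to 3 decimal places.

0.081

φ_{22} = (r_2 − r_1²) / (1 − r_1²)
r_1² = (-0.58)² = 0.3364
Numerator = 0.39 − 0.3364 = 0.0536; denominator = 1 − 0.3364 = 0.6636
φ_{22} = 0.0536 / 0.6636 = 0.081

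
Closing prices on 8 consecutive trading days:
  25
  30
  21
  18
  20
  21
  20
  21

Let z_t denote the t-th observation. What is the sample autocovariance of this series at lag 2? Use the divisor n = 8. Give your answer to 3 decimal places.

Mean z̄ = (25 + 30 + 21 + 18 + 20 + 21 + 20 + 21)/8 = 22.0000
Σ_{t=1}^{6}(z_t−z̄)(z_{t+2}−z̄) = -24.0000
γ_2 = -24.0000 / 8 = -3.000

-3.000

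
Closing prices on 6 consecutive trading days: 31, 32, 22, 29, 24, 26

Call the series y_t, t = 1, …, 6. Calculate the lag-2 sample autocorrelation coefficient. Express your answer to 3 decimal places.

0.048

Mean ȳ = (31 + 32 + 22 + 29 + 24 + 26)/6 = 27.3333
Numerator Σ_{t=1}^{4}(y_t−ȳ)(y_{t+2}−ȳ) = 3.7778
Denominator Σ(y_t−ȳ)² = 79.3333
r_2 = 3.7778 / 79.3333 = 0.048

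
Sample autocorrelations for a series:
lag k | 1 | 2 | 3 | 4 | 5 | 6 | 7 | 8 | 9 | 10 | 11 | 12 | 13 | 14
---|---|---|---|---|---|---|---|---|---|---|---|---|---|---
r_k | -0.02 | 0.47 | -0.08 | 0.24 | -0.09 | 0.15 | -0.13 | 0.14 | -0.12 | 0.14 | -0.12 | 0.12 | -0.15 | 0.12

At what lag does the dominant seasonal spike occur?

The largest autocorrelation is r_2 = 0.47, with weaker echoes at lags 4 (0.24) and 6 (0.15); the remaining lags stay at or below 0.14.
The dominant spike at lag 2 indicates a seasonal period of 2.

2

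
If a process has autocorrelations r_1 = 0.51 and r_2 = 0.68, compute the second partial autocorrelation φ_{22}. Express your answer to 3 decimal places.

0.568

φ_{22} = (r_2 − r_1²) / (1 − r_1²)
r_1² = (0.51)² = 0.2601
Numerator = 0.68 − 0.2601 = 0.4199; denominator = 1 − 0.2601 = 0.7399
φ_{22} = 0.4199 / 0.7399 = 0.568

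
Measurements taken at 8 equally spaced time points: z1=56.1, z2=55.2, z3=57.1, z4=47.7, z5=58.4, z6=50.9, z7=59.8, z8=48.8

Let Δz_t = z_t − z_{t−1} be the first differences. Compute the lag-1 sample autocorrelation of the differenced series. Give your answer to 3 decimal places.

-0.792

First differences Δz: -0.9, 1.9, -9.4, 10.7, -7.5, 8.9, -11.0
Mean of differences = -1.0429
Numerator Σ(Δz_t−Δz̄)(Δz_{t+1}−Δz̄) = -361.3404
Denominator Σ(Δz_t−Δz̄)² = 456.1171
r_1(Δz) = -361.3404 / 456.1171 = -0.792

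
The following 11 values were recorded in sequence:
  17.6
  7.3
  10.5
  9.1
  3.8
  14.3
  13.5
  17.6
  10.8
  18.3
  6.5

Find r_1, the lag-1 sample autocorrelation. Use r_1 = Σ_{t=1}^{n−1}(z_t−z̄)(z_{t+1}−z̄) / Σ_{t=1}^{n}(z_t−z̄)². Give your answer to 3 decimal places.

-0.198

Mean z̄ = (17.6 + 7.3 + 10.5 + 9.1 + 3.8 + 14.3 + 13.5 + 17.6 + 10.8 + 18.3 + 6.5)/11 = 11.7545
Numerator Σ_{t=1}^{10}(z_t−z̄)(z_{t+1}−z̄) = -47.8275
Denominator Σ(z_t−z̄)² = 240.9673
r_1 = -47.8275 / 240.9673 = -0.198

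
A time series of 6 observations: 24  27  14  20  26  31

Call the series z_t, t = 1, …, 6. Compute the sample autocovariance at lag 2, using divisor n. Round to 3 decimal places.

Mean z̄ = (24 + 27 + 14 + 20 + 26 + 31)/6 = 23.6667
Σ_{t=1}^{4}(z_t−z̄)(z_{t+2}−z̄) = -64.8889
γ_2 = -64.8889 / 6 = -10.815

-10.815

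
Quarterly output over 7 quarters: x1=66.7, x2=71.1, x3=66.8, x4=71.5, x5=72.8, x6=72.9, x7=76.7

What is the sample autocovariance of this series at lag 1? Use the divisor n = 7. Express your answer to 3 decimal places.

1.733

Mean x̄ = (66.7 + 71.1 + 66.8 + 71.5 + 72.8 + 72.9 + 76.7)/7 = 71.2143
Σ_{t=1}^{6}(x_t−x̄)(x_{t+1}−x̄) = 12.1327
γ_1 = 12.1327 / 7 = 1.733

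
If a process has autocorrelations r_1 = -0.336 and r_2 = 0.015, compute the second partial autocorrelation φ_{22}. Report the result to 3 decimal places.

-0.110

φ_{22} = (r_2 − r_1²) / (1 − r_1²)
r_1² = (-0.336)² = 0.112896
Numerator = 0.015 − 0.1129 = -0.0979; denominator = 1 − 0.1129 = 0.8871
φ_{22} = -0.0979 / 0.8871 = -0.110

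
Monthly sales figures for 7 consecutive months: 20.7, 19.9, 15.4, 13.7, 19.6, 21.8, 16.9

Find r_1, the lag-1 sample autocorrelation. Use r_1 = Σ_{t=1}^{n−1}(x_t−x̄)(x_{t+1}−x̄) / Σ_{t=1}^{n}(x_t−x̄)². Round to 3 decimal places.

Mean x̄ = (20.7 + 19.9 + 15.4 + 13.7 + 19.6 + 21.8 + 16.9)/7 = 18.2857
Deviations from mean: 2.4143, 1.6143, -2.8857, -4.5857, 1.3143, 3.5143, -1.3857
Σ(x_t−x̄)(x_{t+1}−x̄) = (3.8973) + (-4.6584) + (13.2331) + (-6.0269) + (4.6188) + (-4.8698) = 6.1941
Denominator Σ(x_t−x̄)² = 53.7886
r_1 = 6.1941 / 53.7886 = 0.115

0.115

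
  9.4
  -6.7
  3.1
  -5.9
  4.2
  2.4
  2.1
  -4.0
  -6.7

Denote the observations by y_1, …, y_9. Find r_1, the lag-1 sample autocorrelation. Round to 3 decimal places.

-0.355

Mean ȳ = (9.4 − 6.7 + 3.1 − 5.9 + 4.2 + 2.4 + 2.1 − 4.0 − 6.7)/9 = -0.2333
Numerator Σ_{t=1}^{8}(y_t−ȳ)(y_{t+1}−ȳ) = -94.4744
Denominator Σ(y_t−ȳ)² = 265.8800
r_1 = -94.4744 / 265.8800 = -0.355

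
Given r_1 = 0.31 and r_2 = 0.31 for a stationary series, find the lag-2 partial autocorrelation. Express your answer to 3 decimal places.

0.237

φ_{22} = (r_2 − r_1²) / (1 − r_1²)
r_1² = (0.31)² = 0.0961
Numerator = 0.31 − 0.0961 = 0.2139; denominator = 1 − 0.0961 = 0.9039
φ_{22} = 0.2139 / 0.9039 = 0.237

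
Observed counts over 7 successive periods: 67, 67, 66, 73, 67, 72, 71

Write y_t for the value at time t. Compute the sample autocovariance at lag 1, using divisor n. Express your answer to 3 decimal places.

-1.429

Mean ȳ = (67 + 67 + 66 + 73 + 67 + 72 + 71)/7 = 69.0000
Deviations: -2.0000, -2.0000, -3.0000, 4.0000, -2.0000, 3.0000, 2.0000
Σ_{t=1}^{6}(y_t−ȳ)(y_{t+1}−ȳ) = -10.0000
γ_1 = -10.0000 / 7 = -1.429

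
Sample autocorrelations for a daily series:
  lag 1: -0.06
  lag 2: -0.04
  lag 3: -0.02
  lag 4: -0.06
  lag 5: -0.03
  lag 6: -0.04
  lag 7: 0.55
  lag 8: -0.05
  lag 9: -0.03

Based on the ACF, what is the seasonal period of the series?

The largest autocorrelation is r_7 = 0.55; the remaining lags stay at or below -0.02.
The dominant spike at lag 7 indicates a seasonal period of 7.

7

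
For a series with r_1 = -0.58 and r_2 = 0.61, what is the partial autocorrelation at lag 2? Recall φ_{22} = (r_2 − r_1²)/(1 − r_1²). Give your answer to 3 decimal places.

0.412

φ_{22} = (r_2 − r_1²) / (1 − r_1²)
r_1² = (-0.58)² = 0.3364
Numerator = 0.61 − 0.3364 = 0.2736; denominator = 1 − 0.3364 = 0.6636
φ_{22} = 0.2736 / 0.6636 = 0.412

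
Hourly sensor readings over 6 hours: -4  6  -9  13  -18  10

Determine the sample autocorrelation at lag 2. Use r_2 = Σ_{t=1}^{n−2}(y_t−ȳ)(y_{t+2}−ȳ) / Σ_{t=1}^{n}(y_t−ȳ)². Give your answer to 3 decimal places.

Mean ȳ = (-4 + 6 − 9 + 13 − 18 + 10)/6 = -0.3333
Deviations from mean: -3.6667, 6.3333, -8.6667, 13.3333, -17.6667, 10.3333
Σ(y_t−ȳ)(y_{t+2}−ȳ) = (31.7778) + (84.4444) + (153.1111) + (137.7778) = 407.1111
Denominator Σ(y_t−ȳ)² = 725.3333
r_2 = 407.1111 / 725.3333 = 0.561

0.561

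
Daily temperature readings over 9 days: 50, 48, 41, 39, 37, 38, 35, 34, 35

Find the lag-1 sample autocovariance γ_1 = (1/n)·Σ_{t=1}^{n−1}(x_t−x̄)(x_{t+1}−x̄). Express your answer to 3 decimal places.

Mean x̄ = (50 + 48 + 41 + 39 + 37 + 38 + 35 + 34 + 35)/9 = 39.6667
Σ_{t=1}^{8}(x_t−x̄)(x_{t+1}−x̄) = 163.2222
γ_1 = 163.2222 / 9 = 18.136

18.136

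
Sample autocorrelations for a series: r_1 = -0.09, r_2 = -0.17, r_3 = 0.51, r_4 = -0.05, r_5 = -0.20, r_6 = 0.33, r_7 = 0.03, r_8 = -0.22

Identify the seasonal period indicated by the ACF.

The largest autocorrelation is r_3 = 0.51, with a weaker echo at lag 6 (0.33); the remaining lags stay at or below 0.03.
The dominant spike at lag 3 indicates a seasonal period of 3.

3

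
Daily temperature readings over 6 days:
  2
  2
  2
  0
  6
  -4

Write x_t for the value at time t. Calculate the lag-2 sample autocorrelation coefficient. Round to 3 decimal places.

Mean x̄ = (2 + 2 + 2 + 0 + 6 − 4)/6 = 1.3333
Deviations from mean: 0.6667, 0.6667, 0.6667, -1.3333, 4.6667, -5.3333
Numerator Σ_{t=1}^{4}(x_t−x̄)(x_{t+2}−x̄) = 9.7778
Denominator Σ(x_t−x̄)² = 53.3333
r_2 = 9.7778 / 53.3333 = 0.183

0.183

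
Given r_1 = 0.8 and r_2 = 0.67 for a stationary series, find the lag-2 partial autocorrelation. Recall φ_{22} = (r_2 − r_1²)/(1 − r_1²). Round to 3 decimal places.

φ_{22} = (r_2 − r_1²) / (1 − r_1²)
r_1² = (0.8)² = 0.64
Numerator = 0.67 − 0.6400 = 0.0300; denominator = 1 − 0.6400 = 0.3600
φ_{22} = 0.0300 / 0.3600 = 0.083

0.083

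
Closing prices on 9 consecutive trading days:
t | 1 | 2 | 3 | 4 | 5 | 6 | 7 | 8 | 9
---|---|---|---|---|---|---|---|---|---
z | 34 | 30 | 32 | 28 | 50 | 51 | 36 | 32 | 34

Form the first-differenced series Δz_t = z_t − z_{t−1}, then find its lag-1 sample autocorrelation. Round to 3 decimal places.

First differences Δz: -4, 2, -4, 22, 1, -15, -4, 2
Mean of differences = 0.0000
Numerator Σ(Δz_t−Δz̄)(Δz_{t+1}−Δz̄) = -45.0000
Denominator Σ(Δz_t−Δz̄)² = 766.0000
r_1(Δz) = -45.0000 / 766.0000 = -0.059

-0.059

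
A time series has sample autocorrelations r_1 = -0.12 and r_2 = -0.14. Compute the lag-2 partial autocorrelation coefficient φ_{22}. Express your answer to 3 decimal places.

-0.157

φ_{22} = (r_2 − r_1²) / (1 − r_1²)
r_1² = (-0.12)² = 0.0144
Numerator = -0.14 − 0.0144 = -0.1544; denominator = 1 − 0.0144 = 0.9856
φ_{22} = -0.1544 / 0.9856 = -0.157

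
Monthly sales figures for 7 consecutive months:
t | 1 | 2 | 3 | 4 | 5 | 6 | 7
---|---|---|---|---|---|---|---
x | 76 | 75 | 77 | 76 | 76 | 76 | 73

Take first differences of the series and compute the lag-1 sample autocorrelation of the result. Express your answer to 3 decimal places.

First differences Δx: -1, 2, -1, 0, 0, -3
Mean of differences = -0.5000
Numerator Σ(Δx_t−Δx̄)(Δx_{t+1}−Δx̄) = -3.7500
Denominator Σ(Δx_t−Δx̄)² = 13.5000
r_1(Δx) = -3.7500 / 13.5000 = -0.278

-0.278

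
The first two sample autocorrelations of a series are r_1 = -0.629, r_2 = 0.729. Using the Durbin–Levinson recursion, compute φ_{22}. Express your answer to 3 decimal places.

φ_{22} = (r_2 − r_1²) / (1 − r_1²)
r_1² = (-0.629)² = 0.395641
Numerator = 0.729 − 0.3956 = 0.3334; denominator = 1 − 0.3956 = 0.6044
φ_{22} = 0.3334 / 0.6044 = 0.552

0.552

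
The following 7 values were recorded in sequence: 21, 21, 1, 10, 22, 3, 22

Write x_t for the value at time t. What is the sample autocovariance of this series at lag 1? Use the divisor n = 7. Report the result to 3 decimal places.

Mean x̄ = (21 + 21 + 1 + 10 + 22 + 3 + 22)/7 = 14.2857
Deviations: 6.7143, 6.7143, -13.2857, -4.2857, 7.7143, -11.2857, 7.7143
Σ_{t=1}^{6}(x_t−x̄)(x_{t+1}−x̄) = -194.3673
γ_1 = -194.3673 / 7 = -27.767

-27.767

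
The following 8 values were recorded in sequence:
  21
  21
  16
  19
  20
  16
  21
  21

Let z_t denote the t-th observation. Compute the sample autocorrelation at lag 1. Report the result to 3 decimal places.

-0.200

Mean z̄ = (21 + 21 + 16 + 19 + 20 + 16 + 21 + 21)/8 = 19.3750
Deviations from mean: 1.6250, 1.6250, -3.3750, -0.3750, 0.6250, -3.3750, 1.6250, 1.6250
Numerator Σ_{t=1}^{7}(z_t−z̄)(z_{t+1}−z̄) = -6.7656
Denominator Σ(z_t−z̄)² = 33.8750
r_1 = -6.7656 / 33.8750 = -0.200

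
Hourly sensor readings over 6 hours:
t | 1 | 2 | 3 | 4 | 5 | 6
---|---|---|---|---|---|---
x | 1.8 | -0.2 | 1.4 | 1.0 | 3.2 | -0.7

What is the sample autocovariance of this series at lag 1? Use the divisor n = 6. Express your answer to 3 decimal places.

Mean x̄ = (1.8 − 0.2 + 1.4 + 1.0 + 3.2 − 0.7)/6 = 1.0833
Deviations: 0.7167, -1.2833, 0.3167, -0.0833, 2.1167, -1.7833
Σ_{t=1}^{5}(x_t−x̄)(x_{t+1}−x̄) = -5.3036
γ_1 = -5.3036 / 6 = -0.884

-0.884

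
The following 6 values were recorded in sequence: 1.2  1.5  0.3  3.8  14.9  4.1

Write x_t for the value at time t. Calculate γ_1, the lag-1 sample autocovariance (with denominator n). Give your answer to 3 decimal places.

2.410

Mean x̄ = (1.2 + 1.5 + 0.3 + 3.8 + 14.9 + 4.1)/6 = 4.3000
Deviations: -3.1000, -2.8000, -4.0000, -0.5000, 10.6000, -0.2000
Σ_{t=1}^{5}(x_t−x̄)(x_{t+1}−x̄) = 14.4600
γ_1 = 14.4600 / 6 = 2.410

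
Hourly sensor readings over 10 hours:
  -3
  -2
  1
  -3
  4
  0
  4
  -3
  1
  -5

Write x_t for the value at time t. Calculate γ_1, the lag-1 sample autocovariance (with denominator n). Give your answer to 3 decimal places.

Mean x̄ = (-3 − 2 + 1 − 3 + 4 + 0 + 4 − 3 + 1 − 5)/10 = -0.6000
Σ_{t=1}^{9}(x_t−x̄)(x_{t+1}−x̄) = -30.1600
γ_1 = -30.1600 / 10 = -3.016

-3.016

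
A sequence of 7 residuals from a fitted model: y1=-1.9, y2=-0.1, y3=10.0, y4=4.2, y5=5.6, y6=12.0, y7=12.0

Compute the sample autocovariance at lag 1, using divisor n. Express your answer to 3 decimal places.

7.280

Mean ȳ = (-1.9 − 0.1 + 10.0 + 4.2 + 5.6 + 12.0 + 12.0)/7 = 5.9714
Σ_{t=1}^{6}(y_t−ȳ)(y_{t+1}−ȳ) = 50.9578
γ_1 = 50.9578 / 7 = 7.280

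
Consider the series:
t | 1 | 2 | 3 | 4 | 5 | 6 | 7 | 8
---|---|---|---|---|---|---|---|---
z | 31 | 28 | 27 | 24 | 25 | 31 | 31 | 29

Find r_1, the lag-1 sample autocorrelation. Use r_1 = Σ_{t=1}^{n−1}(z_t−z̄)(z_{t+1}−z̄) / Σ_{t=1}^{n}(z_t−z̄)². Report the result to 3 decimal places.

0.363

Mean z̄ = (31 + 28 + 27 + 24 + 25 + 31 + 31 + 29)/8 = 28.2500
Σ(z_t−z̄)(z_{t+1}−z̄) = (-0.6875) + (0.3125) + (5.3125) + (13.8125) + (-8.9375) + (7.5625) + (2.0625) = 19.4375
Denominator Σ(z_t−z̄)² = 53.5000
r_1 = 19.4375 / 53.5000 = 0.363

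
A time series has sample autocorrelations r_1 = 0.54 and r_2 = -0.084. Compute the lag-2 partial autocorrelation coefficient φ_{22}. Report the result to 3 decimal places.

φ_{22} = (r_2 − r_1²) / (1 − r_1²)
r_1² = (0.54)² = 0.2916
Numerator = -0.084 − 0.2916 = -0.3756; denominator = 1 − 0.2916 = 0.7084
φ_{22} = -0.3756 / 0.7084 = -0.530

-0.530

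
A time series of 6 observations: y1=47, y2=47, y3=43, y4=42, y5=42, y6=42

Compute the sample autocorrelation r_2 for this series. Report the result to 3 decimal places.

-0.115

Mean ȳ = (47 + 47 + 43 + 42 + 42 + 42)/6 = 43.8333
Deviations from mean: 3.1667, 3.1667, -0.8333, -1.8333, -1.8333, -1.8333
Σ(y_t−ȳ)(y_{t+2}−ȳ) = (-2.6389) + (-5.8056) + (1.5278) + (3.3611) = -3.5556
Denominator Σ(y_t−ȳ)² = 30.8333
r_2 = -3.5556 / 30.8333 = -0.115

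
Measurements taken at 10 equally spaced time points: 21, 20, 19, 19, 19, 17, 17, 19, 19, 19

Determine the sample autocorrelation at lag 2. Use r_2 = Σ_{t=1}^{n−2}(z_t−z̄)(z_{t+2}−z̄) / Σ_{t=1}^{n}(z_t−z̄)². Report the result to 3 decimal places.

-0.033

Mean z̄ = (21 + 20 + 19 + 19 + 19 + 17 + 17 + 19 + 19 + 19)/10 = 18.9000
Numerator Σ_{t=1}^{8}(z_t−z̄)(z_{t+2}−z̄) = -0.4200
Denominator Σ(z_t−z̄)² = 12.9000
r_2 = -0.4200 / 12.9000 = -0.033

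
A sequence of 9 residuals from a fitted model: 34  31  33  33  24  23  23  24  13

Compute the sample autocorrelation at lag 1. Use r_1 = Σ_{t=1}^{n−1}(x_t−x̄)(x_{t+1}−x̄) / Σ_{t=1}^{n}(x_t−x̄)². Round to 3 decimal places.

0.402

Mean x̄ = (34 + 31 + 33 + 33 + 24 + 23 + 23 + 24 + 13)/9 = 26.4444
Numerator Σ_{t=1}^{8}(x_t−x̄)(x_{t+1}−x̄) = 152.8025
Denominator Σ(x_t−x̄)² = 380.2222
r_1 = 152.8025 / 380.2222 = 0.402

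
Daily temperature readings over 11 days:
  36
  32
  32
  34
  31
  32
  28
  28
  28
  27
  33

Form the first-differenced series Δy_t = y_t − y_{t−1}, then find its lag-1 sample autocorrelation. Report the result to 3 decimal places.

-0.251

First differences Δy: -4, 0, 2, -3, 1, -4, 0, 0, -1, 6
Mean of differences = -0.3000
Numerator Σ(Δy_t−Δȳ)(Δy_{t+1}−Δȳ) = -20.5900
Denominator Σ(Δy_t−Δȳ)² = 82.1000
r_1(Δy) = -20.5900 / 82.1000 = -0.251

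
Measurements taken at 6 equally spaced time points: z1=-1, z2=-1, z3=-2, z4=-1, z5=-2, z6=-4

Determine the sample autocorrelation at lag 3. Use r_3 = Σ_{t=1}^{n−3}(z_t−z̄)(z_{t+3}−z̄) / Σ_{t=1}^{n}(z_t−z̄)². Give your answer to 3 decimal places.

Mean z̄ = (-1 − 1 − 2 − 1 − 2 − 4)/6 = -1.8333
Numerator Σ_{t=1}^{3}(z_t−z̄)(z_{t+3}−z̄) = 0.9167
Denominator Σ(z_t−z̄)² = 6.8333
r_3 = 0.9167 / 6.8333 = 0.134

0.134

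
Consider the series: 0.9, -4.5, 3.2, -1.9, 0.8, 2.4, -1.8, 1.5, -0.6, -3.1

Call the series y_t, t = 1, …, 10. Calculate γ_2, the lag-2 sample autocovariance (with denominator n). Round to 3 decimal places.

Mean ȳ = (0.9 − 4.5 + 3.2 − 1.9 + 0.8 + 2.4 − 1.8 + 1.5 − 0.6 − 3.1)/10 = -0.3100
Σ_{t=1}^{8}(y_t−ȳ)(y_{t+2}−ȳ) = 9.1298
γ_2 = 9.1298 / 10 = 0.913

0.913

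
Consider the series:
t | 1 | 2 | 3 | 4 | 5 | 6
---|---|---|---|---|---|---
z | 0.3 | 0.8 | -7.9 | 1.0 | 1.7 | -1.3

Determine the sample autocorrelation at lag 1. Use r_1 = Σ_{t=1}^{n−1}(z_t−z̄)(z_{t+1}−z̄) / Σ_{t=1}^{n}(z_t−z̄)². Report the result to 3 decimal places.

-0.302

Mean z̄ = (0.3 + 0.8 − 7.9 + 1.0 + 1.7 − 1.3)/6 = -0.9000
Numerator Σ_{t=1}^{5}(z_t−z̄)(z_{t+1}−z̄) = -19.2600
Denominator Σ(z_t−z̄)² = 63.8600
r_1 = -19.2600 / 63.8600 = -0.302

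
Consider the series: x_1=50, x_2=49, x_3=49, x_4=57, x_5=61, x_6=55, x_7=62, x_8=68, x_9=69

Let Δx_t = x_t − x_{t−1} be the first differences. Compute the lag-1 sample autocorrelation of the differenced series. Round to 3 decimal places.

-0.233

First differences Δx: -1, 0, 8, 4, -6, 7, 6, 1
Mean of differences = 2.3750
Numerator Σ(Δx_t−Δx̄)(Δx_{t+1}−Δx̄) = -36.7656
Denominator Σ(Δx_t−Δx̄)² = 157.8750
r_1(Δx) = -36.7656 / 157.8750 = -0.233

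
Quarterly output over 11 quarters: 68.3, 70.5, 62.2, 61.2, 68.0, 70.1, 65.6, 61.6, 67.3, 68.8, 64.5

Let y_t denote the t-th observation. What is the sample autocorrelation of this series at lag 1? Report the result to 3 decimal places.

Mean ȳ = (68.3 + 70.5 + 62.2 + 61.2 + 68.0 + 70.1 + 65.6 + 61.6 + 67.3 + 68.8 + 64.5)/11 = 66.1909
Numerator Σ_{t=1}^{10}(y_t−ȳ)(y_{t+1}−ȳ) = 3.6454
Denominator Σ(y_t−ȳ)² = 114.7291
r_1 = 3.6454 / 114.7291 = 0.032

0.032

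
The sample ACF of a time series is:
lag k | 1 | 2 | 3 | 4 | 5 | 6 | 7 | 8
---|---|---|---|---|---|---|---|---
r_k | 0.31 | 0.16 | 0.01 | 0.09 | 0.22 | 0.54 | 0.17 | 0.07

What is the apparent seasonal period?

6

The largest autocorrelation is r_6 = 0.54; the remaining lags stay at or below 0.31. The elevated value at lag 1 (0.31), dropping to 0.16 at lag 2, reflects decaying short-term dependence rather than seasonality.
The dominant spike at lag 6 indicates a seasonal period of 6.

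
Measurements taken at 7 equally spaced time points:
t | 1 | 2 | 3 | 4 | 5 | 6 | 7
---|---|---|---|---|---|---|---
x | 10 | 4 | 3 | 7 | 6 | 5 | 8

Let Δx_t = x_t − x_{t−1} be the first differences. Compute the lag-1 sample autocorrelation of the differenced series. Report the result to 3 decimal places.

First differences Δx: -6, -1, 4, -1, -1, 3
Mean of differences = -0.3333
Numerator Σ(Δx_t−Δx̄)(Δx_{t+1}−Δx̄) = -3.7778
Denominator Σ(Δx_t−Δx̄)² = 63.3333
r_1(Δx) = -3.7778 / 63.3333 = -0.060

-0.060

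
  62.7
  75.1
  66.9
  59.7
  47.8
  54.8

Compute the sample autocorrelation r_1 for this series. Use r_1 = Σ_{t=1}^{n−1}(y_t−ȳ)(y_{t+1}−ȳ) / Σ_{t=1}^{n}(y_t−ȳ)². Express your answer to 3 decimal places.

Mean ȳ = (62.7 + 75.1 + 66.9 + 59.7 + 47.8 + 54.8)/6 = 61.1667
Deviations from mean: 1.5333, 13.9333, 5.7333, -1.4667, -13.3667, -6.3667
Numerator Σ_{t=1}^{5}(y_t−ȳ)(y_{t+1}−ȳ) = 197.5456
Denominator Σ(y_t−ȳ)² = 450.7133
r_1 = 197.5456 / 450.7133 = 0.438

0.438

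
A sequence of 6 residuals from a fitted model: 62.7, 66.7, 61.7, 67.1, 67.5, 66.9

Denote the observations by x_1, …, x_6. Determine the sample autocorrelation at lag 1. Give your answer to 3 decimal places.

Mean x̄ = (62.7 + 66.7 + 61.7 + 67.1 + 67.5 + 66.9)/6 = 65.4333
Deviations from mean: -2.7333, 1.2667, -3.7333, 1.6667, 2.0667, 1.4667
Numerator Σ_{t=1}^{5}(x_t−x̄)(x_{t+1}−x̄) = -7.9378
Denominator Σ(x_t−x̄)² = 32.2133
r_1 = -7.9378 / 32.2133 = -0.246

-0.246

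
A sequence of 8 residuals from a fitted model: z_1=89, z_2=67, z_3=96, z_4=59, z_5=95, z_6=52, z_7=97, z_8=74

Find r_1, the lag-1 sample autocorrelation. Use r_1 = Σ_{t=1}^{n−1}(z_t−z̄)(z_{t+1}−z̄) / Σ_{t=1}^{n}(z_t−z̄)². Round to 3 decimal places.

Mean z̄ = (89 + 67 + 96 + 59 + 95 + 52 + 97 + 74)/8 = 78.6250
Deviations from mean: 10.3750, -11.6250, 17.3750, -19.6250, 16.3750, -26.6250, 18.3750, -4.6250
Σ(z_t−z̄)(z_{t+1}−z̄) = (-120.6094) + (-201.9844) + (-340.9844) + (-321.3594) + (-435.9844) + (-489.2344) + (-84.9844) = -1995.1406
Denominator Σ(z_t−z̄)² = 2265.8750
r_1 = -1995.1406 / 2265.8750 = -0.881

-0.881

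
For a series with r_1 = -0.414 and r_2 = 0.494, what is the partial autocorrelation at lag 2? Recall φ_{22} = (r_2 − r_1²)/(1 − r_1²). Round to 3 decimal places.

0.389

φ_{22} = (r_2 − r_1²) / (1 − r_1²)
r_1² = (-0.414)² = 0.171396
Numerator = 0.494 − 0.1714 = 0.3226; denominator = 1 − 0.1714 = 0.8286
φ_{22} = 0.3226 / 0.8286 = 0.389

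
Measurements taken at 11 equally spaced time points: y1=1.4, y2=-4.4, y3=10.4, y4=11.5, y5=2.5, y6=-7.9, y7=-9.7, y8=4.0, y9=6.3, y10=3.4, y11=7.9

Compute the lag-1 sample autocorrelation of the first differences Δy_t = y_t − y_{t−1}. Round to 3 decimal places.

0.022

First differences Δy: -5.8, 14.8, 1.1, -9.0, -10.4, -1.8, 13.7, 2.3, -2.9, 4.5
Mean of differences = 0.6500
Numerator Σ(Δy_t−Δȳ)(Δy_{t+1}−Δȳ) = 14.4975
Denominator Σ(Δy_t−Δȳ)² = 663.7050
r_1(Δy) = 14.4975 / 663.7050 = 0.022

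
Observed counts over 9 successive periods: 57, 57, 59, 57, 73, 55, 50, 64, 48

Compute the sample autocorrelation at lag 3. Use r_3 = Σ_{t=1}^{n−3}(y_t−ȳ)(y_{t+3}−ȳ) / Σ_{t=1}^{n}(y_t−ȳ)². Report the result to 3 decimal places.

0.259

Mean ȳ = (57 + 57 + 59 + 57 + 73 + 55 + 50 + 64 + 48)/9 = 57.7778
Σ(y_t−ȳ)(y_{t+3}−ȳ) = (0.6049) + (-11.8395) + (-3.3951) + (6.0494) + (94.7160) + (27.1605) = 113.2963
Denominator Σ(y_t−ȳ)² = 437.5556
r_3 = 113.2963 / 437.5556 = 0.259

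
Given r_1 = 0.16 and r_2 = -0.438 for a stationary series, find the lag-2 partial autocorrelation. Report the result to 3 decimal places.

-0.476

φ_{22} = (r_2 − r_1²) / (1 − r_1²)
r_1² = (0.16)² = 0.0256
Numerator = -0.438 − 0.0256 = -0.4636; denominator = 1 − 0.0256 = 0.9744
φ_{22} = -0.4636 / 0.9744 = -0.476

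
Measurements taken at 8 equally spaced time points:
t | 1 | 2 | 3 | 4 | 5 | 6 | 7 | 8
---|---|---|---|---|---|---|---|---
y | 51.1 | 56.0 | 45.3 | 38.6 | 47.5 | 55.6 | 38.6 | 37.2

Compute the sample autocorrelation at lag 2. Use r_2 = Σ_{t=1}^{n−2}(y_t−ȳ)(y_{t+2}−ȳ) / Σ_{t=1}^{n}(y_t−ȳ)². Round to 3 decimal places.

Mean ȳ = (51.1 + 56.0 + 45.3 + 38.6 + 47.5 + 55.6 + 38.6 + 37.2)/8 = 46.2375
Σ(y_t−ȳ)(y_{t+2}−ȳ) = (-4.5586) + (-74.5611) + (-1.1836) + (-71.5061) + (-9.6423) + (-84.6136) = -246.0653
Denominator Σ(y_t−ȳ)² = 407.4188
r_2 = -246.0653 / 407.4188 = -0.604

-0.604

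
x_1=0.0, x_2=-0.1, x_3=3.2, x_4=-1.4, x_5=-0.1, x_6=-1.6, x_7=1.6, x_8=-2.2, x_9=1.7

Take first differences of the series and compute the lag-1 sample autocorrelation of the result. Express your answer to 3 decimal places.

First differences Δx: -0.1, 3.3, -4.6, 1.3, -1.5, 3.2, -3.8, 3.9
Mean of differences = 0.2125
Numerator Σ(Δx_t−Δx̄)(Δx_{t+1}−Δx̄) = -54.8189
Denominator Σ(Δx_t−Δx̄)² = 75.5288
r_1(Δx) = -54.8189 / 75.5288 = -0.726

-0.726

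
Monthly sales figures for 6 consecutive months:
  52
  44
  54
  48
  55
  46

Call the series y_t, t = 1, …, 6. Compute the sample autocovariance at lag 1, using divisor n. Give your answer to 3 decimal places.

Mean ȳ = (52 + 44 + 54 + 48 + 55 + 46)/6 = 49.8333
Deviations: 2.1667, -5.8333, 4.1667, -1.8333, 5.1667, -3.8333
Σ_{t=1}^{5}(y_t−ȳ)(y_{t+1}−ȳ) = -73.8611
γ_1 = -73.8611 / 6 = -12.310

-12.310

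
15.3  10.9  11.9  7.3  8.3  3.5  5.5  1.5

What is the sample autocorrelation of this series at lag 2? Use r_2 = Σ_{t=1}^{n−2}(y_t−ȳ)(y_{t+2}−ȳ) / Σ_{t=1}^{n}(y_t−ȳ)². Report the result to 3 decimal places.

0.405

Mean ȳ = (15.3 + 10.9 + 11.9 + 7.3 + 8.3 + 3.5 + 5.5 + 1.5)/8 = 8.0250
Deviations from mean: 7.2750, 2.8750, 3.8750, -0.7250, 0.2750, -4.5250, -2.5250, -6.5250
Σ(y_t−ȳ)(y_{t+2}−ȳ) = (28.1906) + (-2.0844) + (1.0656) + (3.2806) + (-0.6944) + (29.5256) = 59.2838
Denominator Σ(y_t−ȳ)² = 146.2350
r_2 = 59.2838 / 146.2350 = 0.405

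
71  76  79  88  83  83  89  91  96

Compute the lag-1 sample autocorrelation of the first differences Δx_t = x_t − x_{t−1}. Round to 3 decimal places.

-0.297

First differences Δx: 5, 3, 9, -5, 0, 6, 2, 5
Mean of differences = 3.1250
Numerator Σ(Δx_t−Δx̄)(Δx_{t+1}−Δx̄) = -37.6406
Denominator Σ(Δx_t−Δx̄)² = 126.8750
r_1(Δx) = -37.6406 / 126.8750 = -0.297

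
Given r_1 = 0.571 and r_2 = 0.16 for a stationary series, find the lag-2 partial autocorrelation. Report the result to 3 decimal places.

φ_{22} = (r_2 − r_1²) / (1 − r_1²)
r_1² = (0.571)² = 0.326041
Numerator = 0.16 − 0.3260 = -0.1660; denominator = 1 − 0.3260 = 0.6740
φ_{22} = -0.1660 / 0.6740 = -0.246

-0.246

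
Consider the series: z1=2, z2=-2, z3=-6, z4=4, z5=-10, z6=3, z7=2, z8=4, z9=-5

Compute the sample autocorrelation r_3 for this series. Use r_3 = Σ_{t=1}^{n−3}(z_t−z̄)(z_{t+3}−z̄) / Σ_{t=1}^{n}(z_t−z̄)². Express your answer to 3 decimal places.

Mean z̄ = (2 − 2 − 6 + 4 − 10 + 3 + 2 + 4 − 5)/9 = -0.8889
Σ(z_t−z̄)(z_{t+3}−z̄) = (14.1235) + (10.1235) + (-19.8765) + (14.1235) + (-44.5432) + (-15.9877) = -42.0370
Denominator Σ(z_t−z̄)² = 206.8889
r_3 = -42.0370 / 206.8889 = -0.203

-0.203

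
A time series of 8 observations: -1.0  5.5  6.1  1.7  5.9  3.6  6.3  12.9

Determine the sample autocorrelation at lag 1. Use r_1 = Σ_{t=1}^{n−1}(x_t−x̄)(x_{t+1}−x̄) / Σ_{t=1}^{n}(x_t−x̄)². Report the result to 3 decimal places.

Mean x̄ = (-1.0 + 5.5 + 6.1 + 1.7 + 5.9 + 3.6 + 6.3 + 12.9)/8 = 5.1250
Σ(x_t−x̄)(x_{t+1}−x̄) = (-2.2969) + (0.3656) + (-3.3394) + (-2.6544) + (-1.1819) + (-1.7919) + (9.1356) = -1.7631
Denominator Σ(x_t−x̄)² = 115.0950
r_1 = -1.7631 / 115.0950 = -0.015

-0.015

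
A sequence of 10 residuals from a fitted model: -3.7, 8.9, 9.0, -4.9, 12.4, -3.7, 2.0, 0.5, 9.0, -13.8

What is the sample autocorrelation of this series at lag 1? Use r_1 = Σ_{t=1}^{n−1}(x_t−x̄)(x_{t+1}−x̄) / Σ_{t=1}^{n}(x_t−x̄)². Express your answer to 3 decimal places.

-0.461

Mean x̄ = (-3.7 + 8.9 + 9.0 − 4.9 + 12.4 − 3.7 + 2.0 + 0.5 + 9.0 − 13.8)/10 = 1.5700
Numerator Σ_{t=1}^{9}(x_t−x̄)(x_{t+1}−x̄) = -284.2589
Denominator Σ(x_t−x̄)² = 616.4010
r_1 = -284.2589 / 616.4010 = -0.461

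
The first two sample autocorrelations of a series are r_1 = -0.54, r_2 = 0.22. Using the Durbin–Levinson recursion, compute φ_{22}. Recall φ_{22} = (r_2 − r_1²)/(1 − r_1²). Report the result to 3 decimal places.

φ_{22} = (r_2 − r_1²) / (1 − r_1²)
r_1² = (-0.54)² = 0.2916
Numerator = 0.22 − 0.2916 = -0.0716; denominator = 1 − 0.2916 = 0.7084
φ_{22} = -0.0716 / 0.7084 = -0.101

-0.101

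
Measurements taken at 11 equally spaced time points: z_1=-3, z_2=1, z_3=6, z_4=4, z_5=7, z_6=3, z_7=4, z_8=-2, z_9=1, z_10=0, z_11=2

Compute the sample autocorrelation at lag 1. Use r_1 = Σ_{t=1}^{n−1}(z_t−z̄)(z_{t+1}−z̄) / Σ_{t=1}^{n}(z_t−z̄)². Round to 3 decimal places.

Mean z̄ = (-3 + 1 + 6 + 4 + 7 + 3 + 4 − 2 + 1 + 0 + 2)/11 = 2.0909
Numerator Σ_{t=1}^{10}(z_t−z̄)(z_{t+1}−z̄) = 23.4463
Denominator Σ(z_t−z̄)² = 96.9091
r_1 = 23.4463 / 96.9091 = 0.242

0.242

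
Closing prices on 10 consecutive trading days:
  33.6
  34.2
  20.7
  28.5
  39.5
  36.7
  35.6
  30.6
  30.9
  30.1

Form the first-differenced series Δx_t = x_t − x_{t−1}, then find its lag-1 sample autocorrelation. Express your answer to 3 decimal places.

First differences Δx: 0.6, -13.5, 7.8, 11.0, -2.8, -1.1, -5.0, 0.3, -0.8
Mean of differences = -0.3889
Numerator Σ(Δx_t−Δx̄)(Δx_{t+1}−Δx̄) = -52.9946
Denominator Σ(Δx_t−Δx̄)² = 397.8689
r_1(Δx) = -52.9946 / 397.8689 = -0.133

-0.133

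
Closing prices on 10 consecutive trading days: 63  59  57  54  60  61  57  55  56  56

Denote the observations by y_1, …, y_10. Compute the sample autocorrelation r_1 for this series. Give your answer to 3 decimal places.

0.203

Mean ȳ = (63 + 59 + 57 + 54 + 60 + 61 + 57 + 55 + 56 + 56)/10 = 57.8000
Numerator Σ_{t=1}^{9}(y_t−ȳ)(y_{t+1}−ȳ) = 14.9600
Denominator Σ(y_t−ȳ)² = 73.6000
r_1 = 14.9600 / 73.6000 = 0.203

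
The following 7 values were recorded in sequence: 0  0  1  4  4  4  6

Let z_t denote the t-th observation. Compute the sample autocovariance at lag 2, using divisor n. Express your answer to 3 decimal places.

0.691

Mean z̄ = (0 + 0 + 1 + 4 + 4 + 4 + 6)/7 = 2.7143
Σ_{t=1}^{5}(z_t−z̄)(z_{t+2}−z̄) = 4.8367
γ_2 = 4.8367 / 7 = 0.691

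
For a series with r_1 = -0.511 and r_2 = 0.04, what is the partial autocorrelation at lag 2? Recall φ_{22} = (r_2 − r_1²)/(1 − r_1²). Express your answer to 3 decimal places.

-0.299

φ_{22} = (r_2 − r_1²) / (1 − r_1²)
r_1² = (-0.511)² = 0.261121
Numerator = 0.04 − 0.2611 = -0.2211; denominator = 1 − 0.2611 = 0.7389
φ_{22} = -0.2211 / 0.7389 = -0.299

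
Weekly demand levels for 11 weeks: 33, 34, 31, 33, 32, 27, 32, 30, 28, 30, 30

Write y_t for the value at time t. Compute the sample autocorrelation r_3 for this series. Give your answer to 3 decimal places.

Mean ȳ = (33 + 34 + 31 + 33 + 32 + 27 + 32 + 30 + 28 + 30 + 30)/11 = 30.9091
Numerator Σ_{t=1}^{8}(y_t−ȳ)(y_{t+3}−ȳ) = 19.8843
Denominator Σ(y_t−ȳ)² = 46.9091
r_3 = 19.8843 / 46.9091 = 0.424

0.424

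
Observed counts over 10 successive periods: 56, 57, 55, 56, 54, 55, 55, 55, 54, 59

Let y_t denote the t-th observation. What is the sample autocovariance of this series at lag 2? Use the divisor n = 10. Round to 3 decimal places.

Mean ȳ = (56 + 57 + 55 + 56 + 54 + 55 + 55 + 55 + 54 + 59)/10 = 55.6000
Σ_{t=1}^{8}(y_t−ȳ)(y_{t+2}−ȳ) = 1.2800
γ_2 = 1.2800 / 10 = 0.128

0.128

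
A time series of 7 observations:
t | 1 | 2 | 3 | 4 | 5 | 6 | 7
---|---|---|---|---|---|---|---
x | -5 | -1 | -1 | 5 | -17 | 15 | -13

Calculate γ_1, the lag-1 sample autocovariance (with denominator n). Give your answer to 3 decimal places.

-76.781

Mean x̄ = (-5 − 1 − 1 + 5 − 17 + 15 − 13)/7 = -2.4286
Deviations: -2.5714, 1.4286, 1.4286, 7.4286, -14.5714, 17.4286, -10.5714
Σ_{t=1}^{6}(x_t−x̄)(x_{t+1}−x̄) = -537.4694
γ_1 = -537.4694 / 7 = -76.781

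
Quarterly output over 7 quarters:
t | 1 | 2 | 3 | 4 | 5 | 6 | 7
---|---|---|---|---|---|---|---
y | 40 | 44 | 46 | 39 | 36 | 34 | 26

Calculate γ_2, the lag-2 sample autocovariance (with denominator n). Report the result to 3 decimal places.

Mean ȳ = (40 + 44 + 46 + 39 + 36 + 34 + 26)/7 = 37.8571
Σ_{t=1}^{5}(y_t−ȳ)(y_{t+2}−ȳ) = 26.9592
γ_2 = 26.9592 / 7 = 3.851

3.851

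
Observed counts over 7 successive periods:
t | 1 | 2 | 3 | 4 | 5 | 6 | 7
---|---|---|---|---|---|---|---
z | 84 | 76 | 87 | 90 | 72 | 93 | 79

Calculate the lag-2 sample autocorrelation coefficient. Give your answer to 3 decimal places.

0.071

Mean z̄ = (84 + 76 + 87 + 90 + 72 + 93 + 79)/7 = 83.0000
Deviations from mean: 1.0000, -7.0000, 4.0000, 7.0000, -11.0000, 10.0000, -4.0000
Σ(z_t−z̄)(z_{t+2}−z̄) = (4.0000) + (-49.0000) + (-44.0000) + (70.0000) + (44.0000) = 25.0000
Denominator Σ(z_t−z̄)² = 352.0000
r_2 = 25.0000 / 352.0000 = 0.071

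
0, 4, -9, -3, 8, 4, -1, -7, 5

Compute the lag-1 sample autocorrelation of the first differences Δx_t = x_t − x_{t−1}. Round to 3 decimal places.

-0.221

First differences Δx: 4, -13, 6, 11, -4, -5, -6, 12
Mean of differences = 0.6250
Numerator Σ(Δx_t−Δx̄)(Δx_{t+1}−Δx̄) = -123.5156
Denominator Σ(Δx_t−Δx̄)² = 559.8750
r_1(Δx) = -123.5156 / 559.8750 = -0.221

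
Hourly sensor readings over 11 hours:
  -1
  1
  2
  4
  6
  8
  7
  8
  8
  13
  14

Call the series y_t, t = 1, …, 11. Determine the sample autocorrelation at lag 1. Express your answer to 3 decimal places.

0.640

Mean ȳ = (-1 + 1 + 2 + 4 + 6 + 8 + 7 + 8 + 8 + 13 + 14)/11 = 6.3636
Numerator Σ_{t=1}^{10}(y_t−ȳ)(y_{t+1}−ȳ) = 139.7769
Denominator Σ(y_t−ȳ)² = 218.5455
r_1 = 139.7769 / 218.5455 = 0.640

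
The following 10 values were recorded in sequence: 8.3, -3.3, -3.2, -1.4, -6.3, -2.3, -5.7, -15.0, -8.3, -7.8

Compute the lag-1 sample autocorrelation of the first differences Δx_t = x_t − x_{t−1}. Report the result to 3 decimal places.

First differences Δx: -11.6, 0.1, 1.8, -4.9, 4.0, -3.4, -9.3, 6.7, 0.5
Mean of differences = -1.7889
Numerator Σ(Δx_t−Δx̄)(Δx_{t+1}−Δx̄) = -82.4846
Denominator Σ(Δx_t−Δx̄)² = 292.2089
r_1(Δx) = -82.4846 / 292.2089 = -0.282

-0.282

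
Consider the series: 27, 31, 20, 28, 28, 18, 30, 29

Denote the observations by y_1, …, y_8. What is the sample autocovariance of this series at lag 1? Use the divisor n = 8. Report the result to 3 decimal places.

-8.596

Mean ȳ = (27 + 31 + 20 + 28 + 28 + 18 + 30 + 29)/8 = 26.3750
Σ_{t=1}^{7}(y_t−ȳ)(y_{t+1}−ȳ) = -68.7656
γ_1 = -68.7656 / 8 = -8.596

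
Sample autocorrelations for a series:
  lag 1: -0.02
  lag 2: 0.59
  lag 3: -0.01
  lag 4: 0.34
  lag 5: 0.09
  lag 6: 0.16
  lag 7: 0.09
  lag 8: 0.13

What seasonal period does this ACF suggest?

2

The largest autocorrelation is r_2 = 0.59, with weaker echoes at lags 4 (0.34) and 6 (0.16); the remaining lags stay at or below 0.13.
The dominant spike at lag 2 indicates a seasonal period of 2.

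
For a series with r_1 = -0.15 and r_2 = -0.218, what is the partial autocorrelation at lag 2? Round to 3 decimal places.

-0.246

φ_{22} = (r_2 − r_1²) / (1 − r_1²)
r_1² = (-0.15)² = 0.0225
Numerator = -0.218 − 0.0225 = -0.2405; denominator = 1 − 0.0225 = 0.9775
φ_{22} = -0.2405 / 0.9775 = -0.246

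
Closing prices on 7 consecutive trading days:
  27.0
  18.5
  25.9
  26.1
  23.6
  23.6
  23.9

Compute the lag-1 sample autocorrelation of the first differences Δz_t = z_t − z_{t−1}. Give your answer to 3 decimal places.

-0.452

First differences Δz: -8.5, 7.4, 0.2, -2.5, 0.0, 0.3
Mean of differences = -0.5167
Numerator Σ(Δz_t−Δz̄)(Δz_{t+1}−Δz̄) = -59.5519
Denominator Σ(Δz_t−Δz̄)² = 131.7883
r_1(Δz) = -59.5519 / 131.7883 = -0.452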